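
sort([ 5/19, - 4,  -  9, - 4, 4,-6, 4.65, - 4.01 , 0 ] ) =[ - 9,  -  6, - 4.01, - 4, - 4,  0 , 5/19,  4, 4.65 ] 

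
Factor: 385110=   2^1*3^2*5^1*11^1*389^1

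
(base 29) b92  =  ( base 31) 9rs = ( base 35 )7qt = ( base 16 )252a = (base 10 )9514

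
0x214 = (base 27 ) jj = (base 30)hm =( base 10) 532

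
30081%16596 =13485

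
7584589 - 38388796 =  - 30804207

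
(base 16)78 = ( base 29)44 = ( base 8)170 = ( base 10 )120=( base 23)55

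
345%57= 3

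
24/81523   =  24/81523 = 0.00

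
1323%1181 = 142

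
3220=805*4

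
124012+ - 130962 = -6950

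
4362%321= 189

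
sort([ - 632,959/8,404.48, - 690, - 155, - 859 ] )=[-859, - 690,- 632 , - 155,959/8,404.48]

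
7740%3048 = 1644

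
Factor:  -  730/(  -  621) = 2^1*3^(- 3)*5^1*23^( -1 )*73^1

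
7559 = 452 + 7107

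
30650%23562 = 7088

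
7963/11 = 7963/11 = 723.91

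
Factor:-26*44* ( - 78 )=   2^4*3^1*11^1*13^2 = 89232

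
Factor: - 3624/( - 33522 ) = 2^2  *  37^( -1) =4/37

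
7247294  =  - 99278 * ( - 73)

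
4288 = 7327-3039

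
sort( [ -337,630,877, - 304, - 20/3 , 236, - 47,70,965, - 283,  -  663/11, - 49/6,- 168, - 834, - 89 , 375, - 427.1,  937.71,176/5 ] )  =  [ - 834, - 427.1, - 337, - 304, -283 ,-168, - 89,-663/11, - 47, - 49/6,  -  20/3,176/5 , 70,236,375, 630,877,937.71,965]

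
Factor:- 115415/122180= - 2^ (-2)*149^ (-1)*563^1= - 563/596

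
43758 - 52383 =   -  8625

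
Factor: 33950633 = 33950633^1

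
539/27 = 19  +  26/27 = 19.96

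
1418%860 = 558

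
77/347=77/347= 0.22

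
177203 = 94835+82368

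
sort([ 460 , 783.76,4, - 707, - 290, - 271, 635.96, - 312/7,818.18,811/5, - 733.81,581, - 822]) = [ -822,-733.81,- 707 , - 290,  -  271, - 312/7, 4,811/5,460,581,635.96,783.76,818.18] 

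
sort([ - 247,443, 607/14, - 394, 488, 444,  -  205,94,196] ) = [  -  394, - 247,-205, 607/14, 94,196,  443, 444, 488 ]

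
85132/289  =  85132/289 = 294.57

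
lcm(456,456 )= 456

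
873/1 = 873 = 873.00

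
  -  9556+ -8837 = - 18393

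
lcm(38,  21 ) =798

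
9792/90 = 544/5 =108.80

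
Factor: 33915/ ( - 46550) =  - 2^( - 1)*3^1*5^( - 1)*7^( - 1) * 17^1 =- 51/70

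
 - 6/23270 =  - 1 + 11632/11635 = - 0.00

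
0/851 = 0 = 0.00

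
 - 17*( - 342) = 5814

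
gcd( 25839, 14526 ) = 27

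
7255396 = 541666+6713730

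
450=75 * 6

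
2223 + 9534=11757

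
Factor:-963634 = - 2^1*7^2*9833^1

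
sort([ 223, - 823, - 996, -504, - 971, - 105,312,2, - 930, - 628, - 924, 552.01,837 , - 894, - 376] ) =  [ - 996, - 971, - 930, - 924,-894, - 823, - 628, - 504, - 376, - 105,  2,223,312,552.01,837]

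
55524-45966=9558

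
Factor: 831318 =2^1*3^1 *349^1*397^1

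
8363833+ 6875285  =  15239118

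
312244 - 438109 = - 125865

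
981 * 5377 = 5274837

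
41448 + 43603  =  85051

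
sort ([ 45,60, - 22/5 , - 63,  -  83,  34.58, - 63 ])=[ - 83 , - 63, - 63,-22/5,34.58,45,60]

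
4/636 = 1/159= 0.01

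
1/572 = 1/572  =  0.00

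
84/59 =84/59= 1.42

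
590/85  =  118/17 = 6.94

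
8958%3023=2912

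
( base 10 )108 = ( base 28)3O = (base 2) 1101100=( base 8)154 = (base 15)73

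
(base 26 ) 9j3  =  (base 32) 6DL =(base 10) 6581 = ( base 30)79b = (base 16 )19B5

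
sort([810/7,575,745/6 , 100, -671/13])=[  -  671/13,100, 810/7, 745/6,575] 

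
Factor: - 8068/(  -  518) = 2^1*7^(-1)*37^( - 1)*2017^1 = 4034/259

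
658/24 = 27 + 5/12 = 27.42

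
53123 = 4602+48521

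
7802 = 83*94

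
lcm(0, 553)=0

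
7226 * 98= 708148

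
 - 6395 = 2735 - 9130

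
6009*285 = 1712565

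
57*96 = 5472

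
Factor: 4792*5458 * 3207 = 2^4*3^1*599^1 * 1069^1*2729^1 = 83878238352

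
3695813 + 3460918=7156731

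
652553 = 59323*11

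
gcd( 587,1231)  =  1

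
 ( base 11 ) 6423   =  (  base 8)20457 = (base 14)314b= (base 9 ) 12578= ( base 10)8495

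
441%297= 144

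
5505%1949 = 1607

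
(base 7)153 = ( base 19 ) 4B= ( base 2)1010111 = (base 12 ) 73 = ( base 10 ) 87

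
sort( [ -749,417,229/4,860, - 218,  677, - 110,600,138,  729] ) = [ - 749,-218,  -  110 , 229/4, 138,417, 600,677 , 729,860 ]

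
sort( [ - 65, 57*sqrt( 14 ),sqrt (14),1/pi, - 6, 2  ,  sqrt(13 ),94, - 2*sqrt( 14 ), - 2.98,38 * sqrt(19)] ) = [ - 65, - 2  *sqrt( 14 ), - 6, - 2.98,1/pi,2,sqrt(13), sqrt(14 ), 94, 38*sqrt(19),57*sqrt(14 )] 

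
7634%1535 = 1494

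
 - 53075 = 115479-168554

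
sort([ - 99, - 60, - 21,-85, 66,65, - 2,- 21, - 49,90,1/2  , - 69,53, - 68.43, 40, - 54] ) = [ - 99, - 85, - 69, - 68.43, - 60 ,-54,  -  49, - 21, - 21, - 2, 1/2 , 40 , 53,65, 66, 90]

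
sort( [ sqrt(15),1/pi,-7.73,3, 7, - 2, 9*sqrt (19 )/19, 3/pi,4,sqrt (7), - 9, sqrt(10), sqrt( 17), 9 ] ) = [ - 9, - 7.73, - 2,1/pi, 3/pi,9*sqrt(19) /19, sqrt (7), 3, sqrt(10 ),sqrt( 15 ) , 4,sqrt(17),7, 9]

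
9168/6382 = 1 + 1393/3191 = 1.44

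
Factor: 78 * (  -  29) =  - 2262=- 2^1 * 3^1*13^1*29^1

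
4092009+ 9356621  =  13448630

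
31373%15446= 481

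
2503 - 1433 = 1070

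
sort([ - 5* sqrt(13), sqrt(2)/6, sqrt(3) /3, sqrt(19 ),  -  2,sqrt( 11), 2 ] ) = [ - 5 * sqrt(13), - 2, sqrt( 2) /6, sqrt(3) /3,  2, sqrt( 11 ), sqrt(19 ) ]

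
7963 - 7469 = 494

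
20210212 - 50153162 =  - 29942950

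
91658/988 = 45829/494 = 92.77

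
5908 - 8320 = - 2412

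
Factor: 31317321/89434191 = 1491301/4258771 = 7^1*11^(-1)*213043^1*387161^( - 1) 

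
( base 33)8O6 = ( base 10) 9510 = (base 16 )2526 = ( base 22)JE6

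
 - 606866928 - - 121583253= - 485283675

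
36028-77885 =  - 41857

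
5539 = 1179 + 4360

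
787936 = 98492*8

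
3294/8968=1647/4484= 0.37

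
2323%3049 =2323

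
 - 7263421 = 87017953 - 94281374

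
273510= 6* 45585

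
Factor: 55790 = 2^1 * 5^1*7^1*797^1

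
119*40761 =4850559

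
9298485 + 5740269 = 15038754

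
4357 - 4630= - 273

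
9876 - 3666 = 6210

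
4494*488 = 2193072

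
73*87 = 6351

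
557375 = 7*79625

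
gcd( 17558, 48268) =2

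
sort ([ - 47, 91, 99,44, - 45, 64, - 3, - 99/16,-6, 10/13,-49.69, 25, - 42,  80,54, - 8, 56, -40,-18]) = [-49.69, - 47, - 45, - 42, - 40, - 18 ,-8, - 99/16 , - 6,-3 , 10/13, 25,  44,  54, 56, 64, 80, 91,99 ]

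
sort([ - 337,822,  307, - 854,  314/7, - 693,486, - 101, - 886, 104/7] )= [ - 886, - 854, - 693, - 337, - 101,104/7, 314/7,307,486,822 ]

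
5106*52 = 265512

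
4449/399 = 1483/133= 11.15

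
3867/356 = 10 + 307/356 = 10.86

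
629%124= 9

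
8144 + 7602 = 15746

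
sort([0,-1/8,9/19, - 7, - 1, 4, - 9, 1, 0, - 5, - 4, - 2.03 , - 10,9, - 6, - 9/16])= [ - 10, - 9, - 7,-6, - 5,  -  4, - 2.03, - 1, - 9/16, - 1/8, 0, 0, 9/19,1, 4, 9]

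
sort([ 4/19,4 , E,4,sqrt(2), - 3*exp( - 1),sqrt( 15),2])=[ -3*exp( - 1 ),4/19,sqrt( 2 ),2,E, sqrt( 15), 4,4 ] 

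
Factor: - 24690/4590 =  - 3^( -2)*17^( - 1)*823^1= - 823/153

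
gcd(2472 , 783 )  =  3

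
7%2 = 1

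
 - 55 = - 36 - 19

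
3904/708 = 976/177 = 5.51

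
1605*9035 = 14501175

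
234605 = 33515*7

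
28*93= 2604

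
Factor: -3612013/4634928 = -2^( - 4)* 3^( - 3)*1109^1*3257^1*10729^( - 1)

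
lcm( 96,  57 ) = 1824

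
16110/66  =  2685/11  =  244.09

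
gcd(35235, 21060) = 405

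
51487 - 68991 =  - 17504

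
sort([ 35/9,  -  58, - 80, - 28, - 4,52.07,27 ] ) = [- 80, - 58, - 28, -4, 35/9 , 27,52.07 ] 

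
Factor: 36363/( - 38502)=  - 2^( - 1)*3^(- 2)*17^1 = - 17/18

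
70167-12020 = 58147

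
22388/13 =22388/13 = 1722.15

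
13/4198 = 13/4198 = 0.00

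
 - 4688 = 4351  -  9039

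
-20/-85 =4/17 = 0.24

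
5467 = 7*781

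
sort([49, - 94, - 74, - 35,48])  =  [ - 94, - 74, - 35, 48, 49]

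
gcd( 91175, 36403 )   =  1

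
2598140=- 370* (  -  7022)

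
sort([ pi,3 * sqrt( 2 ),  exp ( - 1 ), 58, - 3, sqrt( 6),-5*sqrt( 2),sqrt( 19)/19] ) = [-5 * sqrt( 2), - 3, sqrt( 19) /19,exp(-1 ),sqrt( 6), pi , 3*sqrt( 2 ),58 ] 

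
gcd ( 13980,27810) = 30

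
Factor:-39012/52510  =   - 19506/26255  =  - 2^1 * 3^1 * 5^( - 1 )*59^( - 1)*89^(  -  1 )*3251^1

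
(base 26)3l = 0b1100011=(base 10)99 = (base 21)4F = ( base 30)39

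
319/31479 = 319/31479 = 0.01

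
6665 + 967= 7632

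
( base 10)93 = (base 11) 85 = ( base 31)30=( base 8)135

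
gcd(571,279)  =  1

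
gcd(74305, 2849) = 77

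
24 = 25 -1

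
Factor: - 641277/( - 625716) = 783/764 = 2^(-2 )*3^3*29^1*191^( - 1 )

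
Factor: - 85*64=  - 5440 = -2^6*5^1*17^1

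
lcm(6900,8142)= 407100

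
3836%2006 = 1830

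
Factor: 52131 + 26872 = 199^1 * 397^1 =79003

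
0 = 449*0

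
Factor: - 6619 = - 6619^1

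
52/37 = 52/37=1.41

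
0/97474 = 0 = 0.00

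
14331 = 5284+9047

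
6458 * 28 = 180824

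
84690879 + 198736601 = 283427480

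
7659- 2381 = 5278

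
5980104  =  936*6389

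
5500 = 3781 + 1719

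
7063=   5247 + 1816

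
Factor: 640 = 2^7 * 5^1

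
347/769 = 347/769= 0.45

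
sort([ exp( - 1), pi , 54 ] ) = [ exp( - 1), pi,54]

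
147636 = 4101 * 36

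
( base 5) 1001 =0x7E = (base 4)1332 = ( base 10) 126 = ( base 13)99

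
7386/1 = 7386 = 7386.00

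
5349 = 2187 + 3162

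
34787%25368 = 9419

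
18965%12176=6789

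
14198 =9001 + 5197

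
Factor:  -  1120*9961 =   -  11156320 = - 2^5 * 5^1*7^2 * 1423^1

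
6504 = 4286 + 2218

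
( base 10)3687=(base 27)51F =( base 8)7147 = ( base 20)947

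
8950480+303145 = 9253625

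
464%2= 0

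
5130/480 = 171/16 = 10.69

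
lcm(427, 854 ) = 854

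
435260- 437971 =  - 2711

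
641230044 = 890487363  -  249257319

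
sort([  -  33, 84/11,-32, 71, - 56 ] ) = [-56,  -  33, - 32 , 84/11, 71]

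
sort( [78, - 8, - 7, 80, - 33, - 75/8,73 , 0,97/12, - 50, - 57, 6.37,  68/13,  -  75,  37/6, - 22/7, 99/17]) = [ - 75, - 57, - 50, - 33, - 75/8, - 8, - 7, - 22/7, 0, 68/13,99/17 , 37/6,6.37, 97/12, 73, 78, 80 ] 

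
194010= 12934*15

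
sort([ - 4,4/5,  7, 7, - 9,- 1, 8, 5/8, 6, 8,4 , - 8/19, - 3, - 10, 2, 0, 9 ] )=[ -10, - 9, - 4, - 3, - 1,  -  8/19, 0,5/8, 4/5, 2,4, 6, 7, 7,8,8,  9 ] 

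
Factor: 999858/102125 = 2^1 *3^1*5^ ( - 3)*19^( - 1) * 43^(  -  1 ) * 166643^1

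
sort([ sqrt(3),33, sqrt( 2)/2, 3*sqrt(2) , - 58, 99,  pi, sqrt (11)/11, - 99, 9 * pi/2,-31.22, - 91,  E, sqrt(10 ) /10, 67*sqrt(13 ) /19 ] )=[ - 99,-91,-58 , - 31.22, sqrt(11 )/11,sqrt ( 10 )/10,sqrt (2)/2, sqrt(3), E,pi, 3 * sqrt(2), 67*sqrt(13 ) /19,  9* pi/2, 33, 99]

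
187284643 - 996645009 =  - 809360366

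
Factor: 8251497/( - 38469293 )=- 3^3*1697^( - 1)*22669^(-1)*305611^1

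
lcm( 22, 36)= 396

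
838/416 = 2+3/208 = 2.01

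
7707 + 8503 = 16210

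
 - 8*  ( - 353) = 2824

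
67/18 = 67/18= 3.72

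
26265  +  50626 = 76891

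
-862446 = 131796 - 994242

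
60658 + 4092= 64750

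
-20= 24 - 44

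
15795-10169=5626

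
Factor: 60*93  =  2^2 * 3^2*5^1 * 31^1 = 5580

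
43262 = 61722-18460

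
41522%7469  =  4177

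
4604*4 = 18416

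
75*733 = 54975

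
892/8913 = 892/8913  =  0.10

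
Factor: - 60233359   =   - 60233359^1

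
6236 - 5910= 326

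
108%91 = 17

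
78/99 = 26/33 = 0.79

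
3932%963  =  80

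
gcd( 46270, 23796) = 1322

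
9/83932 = 9/83932 = 0.00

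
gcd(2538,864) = 54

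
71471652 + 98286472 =169758124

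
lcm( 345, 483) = 2415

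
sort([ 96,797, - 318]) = [ - 318, 96,797 ] 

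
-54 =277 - 331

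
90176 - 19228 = 70948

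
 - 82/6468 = - 1 + 3193/3234 = - 0.01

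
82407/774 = 27469/258 = 106.47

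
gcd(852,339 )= 3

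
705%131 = 50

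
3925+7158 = 11083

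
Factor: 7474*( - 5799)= - 43341726  =  - 2^1 *3^1*37^1*101^1*1933^1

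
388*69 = 26772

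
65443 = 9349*7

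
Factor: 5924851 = 5924851^1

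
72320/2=36160 = 36160.00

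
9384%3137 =3110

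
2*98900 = 197800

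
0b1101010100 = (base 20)22C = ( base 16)354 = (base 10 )852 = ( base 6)3540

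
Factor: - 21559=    - 21559^1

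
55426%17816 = 1978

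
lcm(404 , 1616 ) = 1616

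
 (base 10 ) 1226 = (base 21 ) 2G8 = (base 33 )145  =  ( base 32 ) 16a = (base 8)2312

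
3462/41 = 3462/41 = 84.44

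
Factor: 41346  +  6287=47633 = 19^1 * 23^1 * 109^1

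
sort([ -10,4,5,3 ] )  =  [-10, 3,4, 5 ] 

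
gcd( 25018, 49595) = 7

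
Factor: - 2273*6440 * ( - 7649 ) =2^3*5^1*7^1 * 23^1*2273^1*7649^1= 111966979880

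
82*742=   60844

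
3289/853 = 3289/853 = 3.86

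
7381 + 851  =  8232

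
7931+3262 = 11193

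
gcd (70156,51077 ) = 1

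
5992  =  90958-84966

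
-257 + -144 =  - 401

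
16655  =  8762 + 7893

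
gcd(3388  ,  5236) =308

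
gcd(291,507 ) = 3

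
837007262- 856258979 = -19251717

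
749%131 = 94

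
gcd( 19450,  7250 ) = 50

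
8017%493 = 129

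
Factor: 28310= 2^1*5^1*19^1 * 149^1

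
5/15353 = 5/15353 = 0.00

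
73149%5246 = 4951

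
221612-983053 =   -  761441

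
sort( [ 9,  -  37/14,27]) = [ - 37/14,9, 27] 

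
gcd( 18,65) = 1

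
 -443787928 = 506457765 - 950245693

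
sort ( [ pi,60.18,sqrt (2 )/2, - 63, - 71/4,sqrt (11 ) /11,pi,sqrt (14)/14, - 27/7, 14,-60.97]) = [ - 63, - 60.97,-71/4,- 27/7,sqrt(14 )/14,sqrt(11 )/11, sqrt( 2 )/2 , pi, pi,14,60.18 ] 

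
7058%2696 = 1666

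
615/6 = 102 + 1/2 = 102.50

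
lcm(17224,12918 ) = 51672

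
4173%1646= 881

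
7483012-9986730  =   - 2503718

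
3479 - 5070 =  - 1591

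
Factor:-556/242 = - 2^1*11^( - 2 )*139^1 = - 278/121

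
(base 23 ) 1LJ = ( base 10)1031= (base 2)10000000111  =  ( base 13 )614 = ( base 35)tg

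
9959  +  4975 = 14934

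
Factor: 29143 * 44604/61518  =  2^1*3^2*7^1*59^1*151^1*193^1*10253^( - 1 ) = 216649062/10253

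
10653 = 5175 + 5478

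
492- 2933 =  - 2441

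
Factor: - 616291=-13^1*47407^1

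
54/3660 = 9/610 = 0.01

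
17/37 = 17/37 = 0.46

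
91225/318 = 286+277/318 = 286.87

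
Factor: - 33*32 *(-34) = 35904=2^6*3^1*11^1*17^1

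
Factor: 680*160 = 108800= 2^8*5^2*17^1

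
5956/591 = 10+46/591 = 10.08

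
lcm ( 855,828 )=78660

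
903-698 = 205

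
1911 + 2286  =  4197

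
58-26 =32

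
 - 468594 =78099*(  -  6)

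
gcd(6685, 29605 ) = 955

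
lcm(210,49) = 1470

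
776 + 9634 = 10410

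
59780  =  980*61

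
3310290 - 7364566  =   - 4054276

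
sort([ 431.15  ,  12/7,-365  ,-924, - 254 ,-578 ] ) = [ -924 ,- 578, -365,  -  254 , 12/7, 431.15]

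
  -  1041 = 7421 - 8462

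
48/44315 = 48/44315 = 0.00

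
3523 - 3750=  - 227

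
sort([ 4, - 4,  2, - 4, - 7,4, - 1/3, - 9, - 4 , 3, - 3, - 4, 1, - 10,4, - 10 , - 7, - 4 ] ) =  [ - 10, - 10, - 9, - 7, -7,  -  4, -4, - 4, - 4, - 4, - 3, - 1/3,1,2,3 , 4,4,4 ] 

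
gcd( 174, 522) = 174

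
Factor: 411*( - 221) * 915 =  - 83110365 = - 3^2*5^1*13^1*17^1*61^1*137^1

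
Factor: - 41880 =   -  2^3*3^1*5^1*349^1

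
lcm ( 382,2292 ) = 2292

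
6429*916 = 5888964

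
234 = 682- 448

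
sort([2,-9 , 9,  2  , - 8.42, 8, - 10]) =[-10 , - 9, - 8.42,2, 2,8,9]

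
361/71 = 361/71 = 5.08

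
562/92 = 6 + 5/46 = 6.11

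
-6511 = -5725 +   -  786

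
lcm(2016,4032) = 4032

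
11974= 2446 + 9528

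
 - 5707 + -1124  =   - 6831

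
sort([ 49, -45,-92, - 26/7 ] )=[ - 92, - 45 , - 26/7,49]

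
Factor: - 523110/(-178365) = 742/253 = 2^1*7^1*11^ (-1) * 23^( - 1 )*53^1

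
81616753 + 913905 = 82530658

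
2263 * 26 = 58838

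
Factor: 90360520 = 2^3*5^1*29^1*61^1 * 1277^1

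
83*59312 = 4922896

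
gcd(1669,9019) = 1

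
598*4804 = 2872792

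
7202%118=4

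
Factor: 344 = 2^3*43^1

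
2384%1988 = 396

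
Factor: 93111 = 3^1*41^1*757^1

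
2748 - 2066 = 682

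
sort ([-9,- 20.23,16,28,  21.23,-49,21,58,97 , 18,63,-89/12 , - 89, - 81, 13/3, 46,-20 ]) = [-89 ,-81,-49,-20.23,-20,  -  9,-89/12, 13/3,  16, 18,21,21.23,28,46 , 58 , 63 , 97]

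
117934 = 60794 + 57140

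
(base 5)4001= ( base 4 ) 13311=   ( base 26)j7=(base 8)765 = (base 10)501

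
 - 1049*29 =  - 30421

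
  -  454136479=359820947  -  813957426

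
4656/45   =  103 + 7/15 = 103.47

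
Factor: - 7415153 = -7415153^1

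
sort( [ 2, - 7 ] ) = [ -7, 2]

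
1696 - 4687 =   -  2991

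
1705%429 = 418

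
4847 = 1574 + 3273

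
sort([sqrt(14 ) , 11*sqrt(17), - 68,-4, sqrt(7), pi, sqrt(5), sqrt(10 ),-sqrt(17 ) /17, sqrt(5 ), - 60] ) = [-68, - 60,-4,- sqrt(17)/17,sqrt(5),  sqrt ( 5),sqrt( 7 ), pi, sqrt( 10), sqrt(14),11*sqrt ( 17)] 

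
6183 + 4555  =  10738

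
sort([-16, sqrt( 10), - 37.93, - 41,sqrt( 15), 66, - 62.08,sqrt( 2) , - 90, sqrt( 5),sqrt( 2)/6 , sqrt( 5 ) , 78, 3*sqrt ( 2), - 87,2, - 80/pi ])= [ - 90, - 87 , - 62.08,- 41, - 37.93, - 80/pi, - 16, sqrt( 2 ) /6, sqrt( 2),2 , sqrt(5 ) , sqrt(5), sqrt(10) , sqrt( 15),3*sqrt(2 ),  66, 78 ] 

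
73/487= 73/487 = 0.15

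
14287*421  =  6014827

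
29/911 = 29/911 = 0.03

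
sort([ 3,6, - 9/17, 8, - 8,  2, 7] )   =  [ - 8, - 9/17, 2,3, 6,7,8] 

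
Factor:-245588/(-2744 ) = 2^( - 1 ) * 179^1 = 179/2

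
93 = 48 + 45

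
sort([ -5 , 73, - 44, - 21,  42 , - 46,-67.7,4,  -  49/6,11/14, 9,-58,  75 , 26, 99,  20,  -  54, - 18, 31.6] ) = [ - 67.7, -58, - 54, - 46, - 44,  -  21, - 18 , - 49/6,- 5, 11/14, 4, 9,20,  26,31.6,42, 73,75,99]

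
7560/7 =1080 = 1080.00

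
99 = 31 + 68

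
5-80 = -75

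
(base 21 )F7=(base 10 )322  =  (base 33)9P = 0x142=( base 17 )11g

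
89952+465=90417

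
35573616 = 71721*496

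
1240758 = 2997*414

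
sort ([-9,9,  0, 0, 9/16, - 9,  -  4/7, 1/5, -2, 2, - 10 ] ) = [  -  10, - 9, - 9, - 2, -4/7,0,0,1/5,9/16, 2, 9 ]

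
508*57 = 28956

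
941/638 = 1  +  303/638 = 1.47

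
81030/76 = 40515/38 = 1066.18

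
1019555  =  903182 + 116373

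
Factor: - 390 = -2^1*3^1*5^1*13^1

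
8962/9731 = 8962/9731 = 0.92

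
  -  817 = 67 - 884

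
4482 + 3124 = 7606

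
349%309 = 40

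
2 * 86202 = 172404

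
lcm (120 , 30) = 120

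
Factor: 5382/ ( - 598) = - 9=-3^2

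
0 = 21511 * 0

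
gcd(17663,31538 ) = 1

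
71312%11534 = 2108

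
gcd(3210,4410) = 30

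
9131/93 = 9131/93 = 98.18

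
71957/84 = 856 + 53/84 = 856.63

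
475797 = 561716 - 85919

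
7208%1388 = 268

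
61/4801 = 61/4801 = 0.01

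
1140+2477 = 3617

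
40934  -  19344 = 21590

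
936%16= 8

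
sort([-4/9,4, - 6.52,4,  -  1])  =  [ - 6.52, - 1,-4/9 , 4, 4]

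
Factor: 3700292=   2^2 * 925073^1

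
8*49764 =398112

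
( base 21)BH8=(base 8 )12140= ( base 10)5216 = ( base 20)D0G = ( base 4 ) 1101200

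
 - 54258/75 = -724  +  14/25 = -  723.44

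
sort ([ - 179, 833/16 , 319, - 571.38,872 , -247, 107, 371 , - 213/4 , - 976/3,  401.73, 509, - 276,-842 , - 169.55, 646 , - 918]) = [ - 918, -842, - 571.38 , - 976/3, - 276 , - 247, - 179, -169.55,-213/4 , 833/16, 107, 319,371 , 401.73,509,646,872]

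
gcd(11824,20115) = 1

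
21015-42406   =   - 21391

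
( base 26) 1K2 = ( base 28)1em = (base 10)1198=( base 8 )2256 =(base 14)618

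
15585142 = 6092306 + 9492836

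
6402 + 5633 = 12035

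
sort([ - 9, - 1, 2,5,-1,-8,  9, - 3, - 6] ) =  [-9, -8,-6, - 3, - 1, - 1,2,5, 9]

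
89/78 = 89/78 = 1.14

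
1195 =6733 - 5538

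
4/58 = 2/29 = 0.07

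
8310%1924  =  614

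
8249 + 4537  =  12786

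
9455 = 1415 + 8040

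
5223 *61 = 318603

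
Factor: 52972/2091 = 2^2*3^ ( - 1 ) *19^1 = 76/3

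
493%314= 179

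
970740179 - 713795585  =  256944594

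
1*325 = 325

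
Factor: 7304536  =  2^3*913067^1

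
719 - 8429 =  - 7710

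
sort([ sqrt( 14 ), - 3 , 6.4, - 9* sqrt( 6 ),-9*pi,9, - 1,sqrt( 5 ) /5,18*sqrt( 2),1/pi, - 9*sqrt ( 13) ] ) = [ - 9*sqrt( 13 ),-9 * pi,  -  9*sqrt( 6), - 3, - 1, 1/pi,  sqrt( 5 ) /5 , sqrt( 14),6.4,9,  18*sqrt(2) ]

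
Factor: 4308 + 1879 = 23^1*269^1 =6187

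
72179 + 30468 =102647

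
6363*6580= 41868540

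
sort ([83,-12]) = [ - 12,83]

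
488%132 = 92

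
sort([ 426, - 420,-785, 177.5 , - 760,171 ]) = [ - 785,-760, - 420,  171 , 177.5, 426 ] 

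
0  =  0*14537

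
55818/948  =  58+ 139/158= 58.88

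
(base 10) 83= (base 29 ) 2p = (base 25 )38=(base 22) 3H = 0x53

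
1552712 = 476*3262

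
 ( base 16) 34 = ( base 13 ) 40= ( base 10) 52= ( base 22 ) 28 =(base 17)31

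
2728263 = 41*66543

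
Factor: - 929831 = -7^1*132833^1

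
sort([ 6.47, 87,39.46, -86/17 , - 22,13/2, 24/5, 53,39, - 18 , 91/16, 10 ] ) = [ - 22, - 18 , - 86/17,24/5, 91/16,6.47,13/2, 10,39, 39.46,53, 87 ]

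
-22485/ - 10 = 2248 +1/2 = 2248.50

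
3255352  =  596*5462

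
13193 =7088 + 6105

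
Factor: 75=3^1*5^2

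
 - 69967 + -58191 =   -  128158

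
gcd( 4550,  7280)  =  910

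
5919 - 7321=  - 1402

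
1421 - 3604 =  - 2183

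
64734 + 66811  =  131545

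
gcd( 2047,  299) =23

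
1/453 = 1/453 = 0.00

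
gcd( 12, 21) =3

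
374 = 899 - 525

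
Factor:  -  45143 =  - 7^1*6449^1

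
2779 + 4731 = 7510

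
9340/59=9340/59  =  158.31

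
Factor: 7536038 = 2^1*31^1*197^1*617^1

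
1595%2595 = 1595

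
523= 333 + 190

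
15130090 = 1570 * 9637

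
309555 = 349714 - 40159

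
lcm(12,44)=132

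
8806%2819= 349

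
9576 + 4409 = 13985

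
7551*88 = 664488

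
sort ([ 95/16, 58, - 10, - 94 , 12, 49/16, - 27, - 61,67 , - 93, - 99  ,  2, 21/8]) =[ - 99, - 94,- 93,  -  61, - 27, - 10, 2 , 21/8 , 49/16, 95/16, 12,58, 67]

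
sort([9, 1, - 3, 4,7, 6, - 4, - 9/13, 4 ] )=[ - 4, - 3, - 9/13, 1, 4, 4,  6, 7, 9]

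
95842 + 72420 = 168262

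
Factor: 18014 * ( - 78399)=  - 2^1*3^2*  31^1*281^1*9007^1= - 1412279586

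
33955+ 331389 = 365344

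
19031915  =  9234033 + 9797882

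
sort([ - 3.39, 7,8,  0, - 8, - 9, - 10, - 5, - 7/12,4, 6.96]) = [-10, - 9, - 8,  -  5 , - 3.39, - 7/12, 0, 4, 6.96, 7,8 ]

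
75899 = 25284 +50615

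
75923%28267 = 19389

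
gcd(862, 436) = 2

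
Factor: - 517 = - 11^1 * 47^1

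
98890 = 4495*22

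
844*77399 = 65324756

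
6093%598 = 113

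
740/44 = 16+9/11 = 16.82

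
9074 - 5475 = 3599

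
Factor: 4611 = 3^1*29^1*53^1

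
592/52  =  148/13 = 11.38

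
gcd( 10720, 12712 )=8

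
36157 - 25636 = 10521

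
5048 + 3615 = 8663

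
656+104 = 760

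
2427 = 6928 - 4501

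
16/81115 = 16/81115 = 0.00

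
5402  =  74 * 73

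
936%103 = 9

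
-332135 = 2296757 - 2628892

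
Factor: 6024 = 2^3*3^1*251^1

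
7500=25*300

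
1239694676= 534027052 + 705667624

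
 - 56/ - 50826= 28/25413= 0.00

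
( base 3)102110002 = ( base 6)102345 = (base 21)ij8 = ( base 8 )20231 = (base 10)8345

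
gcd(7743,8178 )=87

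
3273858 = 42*77949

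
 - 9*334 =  - 3006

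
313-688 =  - 375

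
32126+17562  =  49688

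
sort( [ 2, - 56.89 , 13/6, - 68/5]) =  [ - 56.89, - 68/5, 2, 13/6]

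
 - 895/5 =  - 179= - 179.00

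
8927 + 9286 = 18213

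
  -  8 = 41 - 49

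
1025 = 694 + 331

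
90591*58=5254278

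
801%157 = 16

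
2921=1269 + 1652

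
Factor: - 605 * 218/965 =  - 2^1*11^2*109^1*193^(- 1) = - 26378/193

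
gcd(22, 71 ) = 1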